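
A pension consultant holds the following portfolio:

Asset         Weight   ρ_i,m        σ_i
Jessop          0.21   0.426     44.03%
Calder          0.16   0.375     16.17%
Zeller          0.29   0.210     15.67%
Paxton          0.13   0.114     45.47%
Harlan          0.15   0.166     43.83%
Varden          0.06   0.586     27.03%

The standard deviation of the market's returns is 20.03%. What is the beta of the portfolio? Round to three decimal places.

β_Jessop = 0.426 × 44.03% / 20.03% = 0.9364
β_Calder = 0.375 × 16.17% / 20.03% = 0.3027
β_Zeller = 0.210 × 15.67% / 20.03% = 0.1643
β_Paxton = 0.114 × 45.47% / 20.03% = 0.2588
β_Harlan = 0.166 × 43.83% / 20.03% = 0.3632
β_Varden = 0.586 × 27.03% / 20.03% = 0.7908
β_P = Σ w_i β_i = 0.21×0.9364 + 0.16×0.3027 + 0.29×0.1643 + 0.13×0.2588 + 0.15×0.3632 + 0.06×0.7908 = 0.4283

0.428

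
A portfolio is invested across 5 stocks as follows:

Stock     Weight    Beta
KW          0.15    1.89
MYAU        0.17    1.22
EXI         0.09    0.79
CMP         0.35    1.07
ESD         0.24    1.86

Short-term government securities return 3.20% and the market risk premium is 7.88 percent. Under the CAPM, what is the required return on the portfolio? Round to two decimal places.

14.10%

β_P = Σ w_i β_i = 0.15×1.89 + 0.17×1.22 + 0.09×0.79 + 0.35×1.07 + 0.24×1.86 = 1.3829
E(R_P) = R_f + β_P × MRP = 3.20% + 1.3829 × 7.88% = 14.10%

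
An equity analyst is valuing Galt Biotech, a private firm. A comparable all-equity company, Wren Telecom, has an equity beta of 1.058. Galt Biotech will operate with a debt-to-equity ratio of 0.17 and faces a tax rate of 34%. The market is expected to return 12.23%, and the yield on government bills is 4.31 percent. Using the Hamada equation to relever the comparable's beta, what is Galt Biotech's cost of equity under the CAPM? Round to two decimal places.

β_L = β_U × [1 + (1 − t)(D/E)] = 1.058 × [1 + (1 − 0.34) × 0.17]
    = 1.058 × [1 + 0.66 × 0.17] = 1.058 × 1.1122 = 1.1767
MRP = 12.23% − 4.31% = 7.92%
E(R) = R_f + β_L × MRP = 4.31% + 1.1767 × 7.92% = 13.63%

13.63%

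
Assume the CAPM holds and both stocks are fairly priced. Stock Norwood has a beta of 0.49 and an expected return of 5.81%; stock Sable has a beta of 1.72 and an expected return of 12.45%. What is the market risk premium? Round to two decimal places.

Both satisfy E(R) = R_f + β·MRP, so the slope of the SML is
MRP = (12.45% − 5.81%) / (1.72 − 0.49) = 6.64% / 1.23 = 5.3984%

5.40%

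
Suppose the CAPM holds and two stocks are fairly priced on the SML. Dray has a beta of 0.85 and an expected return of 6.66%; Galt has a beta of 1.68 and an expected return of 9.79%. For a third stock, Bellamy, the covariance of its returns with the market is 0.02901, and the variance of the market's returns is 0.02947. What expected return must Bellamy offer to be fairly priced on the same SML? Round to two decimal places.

MRP = (9.79% − 6.66%) / (1.68 − 0.85) = 3.7711%
R_f = 6.66% − 0.85 × 3.7711% = 3.4546%
β_Bellamy = Cov / Var(R_m) = 0.02901 / 0.02947 = 0.9844
E(R_Bellamy) = R_f + β × MRP = 3.4546% + 0.9844 × 3.7711% = 7.17%

7.17%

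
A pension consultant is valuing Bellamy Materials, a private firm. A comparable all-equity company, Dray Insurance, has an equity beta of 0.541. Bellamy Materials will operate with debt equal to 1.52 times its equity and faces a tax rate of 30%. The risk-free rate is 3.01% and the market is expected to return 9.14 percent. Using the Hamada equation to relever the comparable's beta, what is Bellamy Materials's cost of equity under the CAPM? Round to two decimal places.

9.85%

β_L = β_U × [1 + (1 − t)(D/E)] = 0.541 × [1 + (1 − 0.30) × 1.52]
    = 0.541 × [1 + 0.70 × 1.52] = 0.541 × 2.0640 = 1.1166
MRP = 9.14% − 3.01% = 6.13%
E(R) = R_f + β_L × MRP = 3.01% + 1.1166 × 6.13% = 9.85%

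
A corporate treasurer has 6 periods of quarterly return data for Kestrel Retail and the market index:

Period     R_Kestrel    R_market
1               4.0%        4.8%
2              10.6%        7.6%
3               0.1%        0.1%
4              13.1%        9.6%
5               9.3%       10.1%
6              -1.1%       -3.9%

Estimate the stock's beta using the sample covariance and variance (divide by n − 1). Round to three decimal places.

0.982

Mean R_i = (4.0 + 10.6 + 0.1 + 13.1 + 9.3 − 1.1) / 6 = 6.0000%
Mean R_m = (4.8 + 7.6 + 0.1 + 9.6 + 10.1 − 3.9) / 6 = 4.7167%
Σ(R_i − R̄_i)(R_m − R̄_m) = 153.9500  ⇒  Cov = 153.9500 / 5 = 30.7900
Σ(R_m − R̄_m)² = 156.7083  ⇒  Var(R_m) = 156.7083 / 5 = 31.3417
β = Cov / Var(R_m) = 30.7900 / 31.3417 = 0.9824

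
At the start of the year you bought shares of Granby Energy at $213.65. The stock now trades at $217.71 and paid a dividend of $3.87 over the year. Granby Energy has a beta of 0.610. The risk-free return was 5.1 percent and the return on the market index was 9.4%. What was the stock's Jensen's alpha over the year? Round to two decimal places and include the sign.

-4.01%

Realised HPR = (P1 + D1 − P0) / P0 = (217.71 + 3.87 − 213.65) / 213.65 = 7.93 / 213.65 = 3.7117%
MRP = 9.4% − 5.1% = 4.30%
CAPM required = R_f + β·MRP = 5.1% + 0.610 × 4.3% = 7.7230%
α = realised − required = 3.7117% − 7.7230% = -4.01%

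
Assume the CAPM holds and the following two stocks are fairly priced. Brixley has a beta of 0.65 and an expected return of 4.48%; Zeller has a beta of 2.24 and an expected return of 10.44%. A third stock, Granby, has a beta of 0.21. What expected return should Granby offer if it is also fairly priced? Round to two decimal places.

2.83%

MRP (SML slope) = (10.44% − 4.48%) / (2.24 − 0.65) = 5.96% / 1.59 = 3.7484%
R_f (intercept) = 4.48% − 0.65 × 3.7484% = 2.0435%
E(R_Granby) = R_f + β × MRP = 2.0435% + 0.21 × 3.7484% = 2.83%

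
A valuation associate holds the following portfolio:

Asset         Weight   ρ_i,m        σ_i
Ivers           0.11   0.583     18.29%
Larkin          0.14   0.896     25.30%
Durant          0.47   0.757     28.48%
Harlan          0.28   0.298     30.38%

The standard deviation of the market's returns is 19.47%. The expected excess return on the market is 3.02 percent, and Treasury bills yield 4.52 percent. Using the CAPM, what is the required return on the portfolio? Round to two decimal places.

7.16%

β_Ivers = 0.583 × 18.29% / 19.47% = 0.5477
β_Larkin = 0.896 × 25.30% / 19.47% = 1.1643
β_Durant = 0.757 × 28.48% / 19.47% = 1.1073
β_Harlan = 0.298 × 30.38% / 19.47% = 0.4650
β_P = Σ w_i β_i = 0.11×0.5477 + 0.14×1.1643 + 0.47×1.1073 + 0.28×0.4650 = 0.8739
E(R_P) = R_f + β_P × MRP = 4.52% + 0.8739 × 3.02% = 7.16%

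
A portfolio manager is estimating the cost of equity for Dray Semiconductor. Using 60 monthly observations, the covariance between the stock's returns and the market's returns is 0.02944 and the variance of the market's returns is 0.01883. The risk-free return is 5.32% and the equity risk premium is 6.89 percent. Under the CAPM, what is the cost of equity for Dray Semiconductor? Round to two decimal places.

β = Cov(R_i, R_m) / Var(R_m) = 0.02944 / 0.01883 = 1.5635
E(R) = R_f + β × MRP = 5.32% + 1.5635 × 6.89% = 16.09%

16.09%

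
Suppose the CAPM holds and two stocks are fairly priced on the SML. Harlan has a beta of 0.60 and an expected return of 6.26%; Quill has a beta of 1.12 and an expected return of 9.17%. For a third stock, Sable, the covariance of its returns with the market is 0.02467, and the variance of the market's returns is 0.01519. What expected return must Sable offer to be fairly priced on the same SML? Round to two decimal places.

11.99%

MRP = (9.17% − 6.26%) / (1.12 − 0.60) = 5.5962%
R_f = 6.26% − 0.60 × 5.5962% = 2.9023%
β_Sable = Cov / Var(R_m) = 0.02467 / 0.01519 = 1.6241
E(R_Sable) = R_f + β × MRP = 2.9023% + 1.6241 × 5.5962% = 11.99%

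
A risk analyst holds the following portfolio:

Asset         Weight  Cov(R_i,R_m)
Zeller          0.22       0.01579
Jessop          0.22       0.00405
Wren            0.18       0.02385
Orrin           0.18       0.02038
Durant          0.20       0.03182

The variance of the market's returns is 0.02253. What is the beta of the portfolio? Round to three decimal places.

β_Zeller = 0.01579 / 0.02253 = 0.7008
β_Jessop = 0.00405 / 0.02253 = 0.1798
β_Wren = 0.02385 / 0.02253 = 1.0586
β_Orrin = 0.02038 / 0.02253 = 0.9046
β_Durant = 0.03182 / 0.02253 = 1.4123
β_P = Σ w_i β_i = 0.22×0.7008 + 0.22×0.1798 + 0.18×1.0586 + 0.18×0.9046 + 0.20×1.4123 = 0.8296

0.830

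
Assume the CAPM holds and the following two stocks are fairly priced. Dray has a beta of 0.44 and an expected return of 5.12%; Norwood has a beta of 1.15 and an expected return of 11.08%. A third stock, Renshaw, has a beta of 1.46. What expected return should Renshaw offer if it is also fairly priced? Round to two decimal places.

MRP (SML slope) = (11.08% − 5.12%) / (1.15 − 0.44) = 5.96% / 0.71 = 8.3944%
R_f (intercept) = 5.12% − 0.44 × 8.3944% = 1.4265%
E(R_Renshaw) = R_f + β × MRP = 1.4265% + 1.46 × 8.3944% = 13.68%

13.68%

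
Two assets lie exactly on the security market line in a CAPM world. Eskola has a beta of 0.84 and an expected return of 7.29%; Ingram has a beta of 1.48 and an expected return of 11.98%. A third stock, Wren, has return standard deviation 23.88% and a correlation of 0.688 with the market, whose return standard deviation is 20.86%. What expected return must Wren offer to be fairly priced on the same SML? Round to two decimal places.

MRP = (11.98% − 7.29%) / (1.48 − 0.84) = 7.3281%
R_f = 7.29% − 0.84 × 7.3281% = 1.1344%
β_Wren = ρ·σ_i/σ_m = 0.688 × 23.88 / 20.86 = 0.7876
E(R_Wren) = R_f + β × MRP = 1.1344% + 0.7876 × 7.3281% = 6.91%

6.91%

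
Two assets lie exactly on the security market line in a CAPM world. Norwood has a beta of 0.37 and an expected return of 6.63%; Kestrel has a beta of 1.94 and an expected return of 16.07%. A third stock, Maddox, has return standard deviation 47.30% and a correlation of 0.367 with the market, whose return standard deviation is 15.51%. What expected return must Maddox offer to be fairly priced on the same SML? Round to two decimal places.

11.13%

MRP = (16.07% − 6.63%) / (1.94 − 0.37) = 6.0127%
R_f = 6.63% − 0.37 × 6.0127% = 4.4053%
β_Maddox = ρ·σ_i/σ_m = 0.367 × 47.30 / 15.51 = 1.1192
E(R_Maddox) = R_f + β × MRP = 4.4053% + 1.1192 × 6.0127% = 11.13%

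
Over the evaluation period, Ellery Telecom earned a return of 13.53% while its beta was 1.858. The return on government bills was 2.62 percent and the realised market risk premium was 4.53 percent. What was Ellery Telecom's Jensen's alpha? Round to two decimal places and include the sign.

CAPM benchmark = R_f + β(R_m − R_f) = 2.62% + 1.858 × 4.53% = 11.03674%
α = actual − benchmark = 13.53% − 11.03674% = +2.49%

+2.49%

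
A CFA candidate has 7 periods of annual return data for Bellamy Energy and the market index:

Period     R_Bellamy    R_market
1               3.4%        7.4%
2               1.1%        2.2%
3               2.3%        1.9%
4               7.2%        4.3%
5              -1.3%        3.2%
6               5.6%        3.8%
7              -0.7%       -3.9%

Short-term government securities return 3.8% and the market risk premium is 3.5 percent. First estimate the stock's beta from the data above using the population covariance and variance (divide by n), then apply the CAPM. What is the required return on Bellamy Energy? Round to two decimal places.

Mean R_i = (3.4 + 1.1 + 2.3 + 7.2 − 1.3 + 5.6 − 0.7) / 7 = 2.5143%
Mean R_m = (7.4 + 2.2 + 1.9 + 4.3 + 3.2 + 3.8 − 3.9) / 7 = 2.7000%
Σ(R_i − R̄_i)(R_m − R̄_m) = 35.2400  ⇒  Cov = 35.2400 / 7 = 5.0343
Σ(R_m − R̄_m)² = 70.5600  ⇒  Var(R_m) = 70.5600 / 7 = 10.0800
β = Cov / Var(R_m) = 5.0343 / 10.0800 = 0.4994
E(R) = R_f + β × MRP = 3.8% + 0.4994 × 3.5% = 5.55%

5.55%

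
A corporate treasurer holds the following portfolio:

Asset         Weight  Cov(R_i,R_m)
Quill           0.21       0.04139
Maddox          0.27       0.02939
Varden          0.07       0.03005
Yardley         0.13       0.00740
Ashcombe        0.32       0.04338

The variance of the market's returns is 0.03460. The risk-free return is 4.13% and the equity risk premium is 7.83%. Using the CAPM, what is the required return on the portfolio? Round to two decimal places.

β_Quill = 0.04139 / 0.03460 = 1.1962
β_Maddox = 0.02939 / 0.03460 = 0.8494
β_Varden = 0.03005 / 0.03460 = 0.8685
β_Yardley = 0.00740 / 0.03460 = 0.2139
β_Ashcombe = 0.04338 / 0.03460 = 1.2538
β_P = Σ w_i β_i = 0.21×1.1962 + 0.27×0.8494 + 0.07×0.8685 + 0.13×0.2139 + 0.32×1.2538 = 0.9704
E(R_P) = R_f + β_P × MRP = 4.13% + 0.9704 × 7.83% = 11.73%

11.73%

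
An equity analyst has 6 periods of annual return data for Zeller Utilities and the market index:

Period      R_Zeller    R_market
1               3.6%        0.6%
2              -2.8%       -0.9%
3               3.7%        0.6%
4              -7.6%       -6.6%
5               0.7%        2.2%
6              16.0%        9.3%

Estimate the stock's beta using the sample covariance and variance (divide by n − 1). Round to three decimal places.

Mean R_i = (3.6 − 2.8 + 3.7 − 7.6 + 0.7 + 16.0) / 6 = 2.2667%
Mean R_m = (0.6 − 0.9 + 0.6 − 6.6 + 2.2 + 9.3) / 6 = 0.8667%
Σ(R_i − R̄_i)(R_m − R̄_m) = 195.6133  ⇒  Cov = 195.6133 / 5 = 39.1227
Σ(R_m − R̄_m)² = 131.9133  ⇒  Var(R_m) = 131.9133 / 5 = 26.3827
β = Cov / Var(R_m) = 39.1227 / 26.3827 = 1.4829

1.483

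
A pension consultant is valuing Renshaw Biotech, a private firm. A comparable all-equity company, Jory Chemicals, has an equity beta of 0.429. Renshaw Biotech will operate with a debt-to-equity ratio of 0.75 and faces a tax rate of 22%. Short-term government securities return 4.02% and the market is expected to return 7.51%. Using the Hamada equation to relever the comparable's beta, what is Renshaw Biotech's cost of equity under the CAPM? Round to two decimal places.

β_L = β_U × [1 + (1 − t)(D/E)] = 0.429 × [1 + (1 − 0.22) × 0.75]
    = 0.429 × [1 + 0.78 × 0.75] = 0.429 × 1.5850 = 0.6800
MRP = 7.51% − 4.02% = 3.49%
E(R) = R_f + β_L × MRP = 4.02% + 0.6800 × 3.49% = 6.39%

6.39%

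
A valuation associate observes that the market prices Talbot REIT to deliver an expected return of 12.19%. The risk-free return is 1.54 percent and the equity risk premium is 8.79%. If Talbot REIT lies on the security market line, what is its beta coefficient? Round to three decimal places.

1.212

β = (E(R) − R_f) / MRP = (12.19% − 1.54%) / 8.79% = 10.65% / 8.79% = 1.212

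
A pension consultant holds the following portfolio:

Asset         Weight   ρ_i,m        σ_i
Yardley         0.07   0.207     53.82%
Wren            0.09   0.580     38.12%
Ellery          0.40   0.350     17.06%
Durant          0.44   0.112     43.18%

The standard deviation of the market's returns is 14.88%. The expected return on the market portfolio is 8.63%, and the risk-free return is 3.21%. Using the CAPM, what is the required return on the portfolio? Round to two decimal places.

5.86%

β_Yardley = 0.207 × 53.82% / 14.88% = 0.7487
β_Wren = 0.580 × 38.12% / 14.88% = 1.4859
β_Ellery = 0.350 × 17.06% / 14.88% = 0.4013
β_Durant = 0.112 × 43.18% / 14.88% = 0.3250
β_P = Σ w_i β_i = 0.07×0.7487 + 0.09×1.4859 + 0.40×0.4013 + 0.44×0.3250 = 0.4897
MRP = 8.63% − 3.21% = 5.42%
E(R_P) = R_f + β_P × MRP = 3.21% + 0.4897 × 5.42% = 5.86%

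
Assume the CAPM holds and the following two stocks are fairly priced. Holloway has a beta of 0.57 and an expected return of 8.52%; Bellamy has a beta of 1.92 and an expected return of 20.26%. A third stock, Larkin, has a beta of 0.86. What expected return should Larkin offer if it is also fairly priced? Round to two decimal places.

MRP (SML slope) = (20.26% − 8.52%) / (1.92 − 0.57) = 11.74% / 1.35 = 8.6963%
R_f (intercept) = 8.52% − 0.57 × 8.6963% = 3.5631%
E(R_Larkin) = R_f + β × MRP = 3.5631% + 0.86 × 8.6963% = 11.04%

11.04%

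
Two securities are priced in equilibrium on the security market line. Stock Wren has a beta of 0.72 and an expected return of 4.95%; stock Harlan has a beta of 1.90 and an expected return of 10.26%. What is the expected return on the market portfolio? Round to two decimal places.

6.21%

Both satisfy E(R) = R_f + β·MRP, so the slope of the SML is
MRP = (10.26% − 4.95%) / (1.90 − 0.72) = 5.31% / 1.18 = 4.5000%
R_f = E(R_Wren) − β_Wren·MRP = 4.95% − 0.72 × 4.5000% = 1.7100%
E(R_m) = R_f + MRP = 1.7100% + 4.5000% = 6.21%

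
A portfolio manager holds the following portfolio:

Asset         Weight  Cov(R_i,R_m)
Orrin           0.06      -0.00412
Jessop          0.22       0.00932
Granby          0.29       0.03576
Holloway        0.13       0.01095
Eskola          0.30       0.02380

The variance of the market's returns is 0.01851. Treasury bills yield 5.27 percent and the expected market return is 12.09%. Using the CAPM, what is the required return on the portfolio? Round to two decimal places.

β_Orrin = -0.00412 / 0.01851 = -0.2226
β_Jessop = 0.00932 / 0.01851 = 0.5035
β_Granby = 0.03576 / 0.01851 = 1.9319
β_Holloway = 0.01095 / 0.01851 = 0.5916
β_Eskola = 0.02380 / 0.01851 = 1.2858
β_P = Σ w_i β_i = 0.06×-0.2226 + 0.22×0.5035 + 0.29×1.9319 + 0.13×0.5916 + 0.30×1.2858 = 1.1203
MRP = 12.09% − 5.27% = 6.82%
E(R_P) = R_f + β_P × MRP = 5.27% + 1.1203 × 6.82% = 12.91%

12.91%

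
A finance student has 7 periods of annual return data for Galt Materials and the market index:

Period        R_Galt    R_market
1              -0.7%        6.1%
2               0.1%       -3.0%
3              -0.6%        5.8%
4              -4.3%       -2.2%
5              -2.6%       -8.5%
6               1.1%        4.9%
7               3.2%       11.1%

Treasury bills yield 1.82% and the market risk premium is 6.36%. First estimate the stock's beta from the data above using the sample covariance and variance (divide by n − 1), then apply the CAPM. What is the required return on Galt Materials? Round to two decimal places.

3.49%

Mean R_i = (-0.7 + 0.1 − 0.6 − 4.3 − 2.6 + 1.1 + 3.2) / 7 = -0.5429%
Mean R_m = (6.1 − 3.0 + 5.8 − 2.2 − 8.5 + 4.9 + 11.1) / 7 = 2.0286%
Σ(R_i − R̄_i)(R_m − R̄_m) = 72.1286  ⇒  Cov = 72.1286 / 6 = 12.0214
Σ(R_m − R̄_m)² = 275.3543  ⇒  Var(R_m) = 275.3543 / 6 = 45.8924
β = Cov / Var(R_m) = 12.0214 / 45.8924 = 0.2619
E(R) = R_f + β × MRP = 1.82% + 0.2619 × 6.36% = 3.49%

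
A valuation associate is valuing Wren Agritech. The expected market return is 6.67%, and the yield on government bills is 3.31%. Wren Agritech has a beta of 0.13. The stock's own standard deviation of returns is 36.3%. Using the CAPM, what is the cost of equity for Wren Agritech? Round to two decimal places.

3.75%

Market risk premium = E(R_m) − R_f = 6.67% − 3.31% = 3.36%
E(R) = R_f + β × MRP = 3.31% + 0.13 × 3.36% = 3.75%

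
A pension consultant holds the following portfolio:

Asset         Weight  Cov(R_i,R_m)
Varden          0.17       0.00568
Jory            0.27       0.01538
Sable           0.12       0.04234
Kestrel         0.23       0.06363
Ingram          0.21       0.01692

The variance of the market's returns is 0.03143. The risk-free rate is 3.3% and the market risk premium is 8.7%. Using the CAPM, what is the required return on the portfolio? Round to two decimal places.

β_Varden = 0.00568 / 0.03143 = 0.1807
β_Jory = 0.01538 / 0.03143 = 0.4893
β_Sable = 0.04234 / 0.03143 = 1.3471
β_Kestrel = 0.06363 / 0.03143 = 2.0245
β_Ingram = 0.01692 / 0.03143 = 0.5383
β_P = Σ w_i β_i = 0.17×0.1807 + 0.27×0.4893 + 0.12×1.3471 + 0.23×2.0245 + 0.21×0.5383 = 0.9032
E(R_P) = R_f + β_P × MRP = 3.3% + 0.9032 × 8.7% = 11.16%

11.16%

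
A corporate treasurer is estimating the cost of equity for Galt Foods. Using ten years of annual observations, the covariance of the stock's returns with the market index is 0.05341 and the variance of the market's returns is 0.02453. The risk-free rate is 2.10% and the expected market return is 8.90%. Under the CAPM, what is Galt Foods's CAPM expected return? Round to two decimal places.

16.91%

β = Cov(R_i, R_m) / Var(R_m) = 0.05341 / 0.02453 = 2.1773
MRP = 8.90% − 2.10% = 6.80%
E(R) = R_f + β × MRP = 2.10% + 2.1773 × 6.80% = 16.91%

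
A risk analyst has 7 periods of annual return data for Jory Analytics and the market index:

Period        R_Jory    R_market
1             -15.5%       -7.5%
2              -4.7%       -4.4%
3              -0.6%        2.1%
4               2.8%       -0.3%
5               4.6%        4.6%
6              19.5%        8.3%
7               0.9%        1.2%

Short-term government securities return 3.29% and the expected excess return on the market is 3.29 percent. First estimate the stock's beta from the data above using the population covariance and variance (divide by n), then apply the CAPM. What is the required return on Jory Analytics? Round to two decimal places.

9.41%

Mean R_i = (-15.5 − 4.7 − 0.6 + 2.8 + 4.6 + 19.5 + 0.9) / 7 = 1.0000%
Mean R_m = (-7.5 − 4.4 + 2.1 − 0.3 + 4.6 + 8.3 + 1.2) / 7 = 0.5714%
Σ(R_i − R̄_i)(R_m − R̄_m) = 314.9200  ⇒  Cov = 314.9200 / 7 = 44.9886
Σ(R_m − R̄_m)² = 169.3143  ⇒  Var(R_m) = 169.3143 / 7 = 24.1878
β = Cov / Var(R_m) = 44.9886 / 24.1878 = 1.8600
E(R) = R_f + β × MRP = 3.29% + 1.8600 × 3.29% = 9.41%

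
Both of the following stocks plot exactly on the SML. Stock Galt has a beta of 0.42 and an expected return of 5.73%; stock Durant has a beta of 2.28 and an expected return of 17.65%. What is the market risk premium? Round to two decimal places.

6.41%

Both satisfy E(R) = R_f + β·MRP, so the slope of the SML is
MRP = (17.65% − 5.73%) / (2.28 − 0.42) = 11.92% / 1.86 = 6.4086%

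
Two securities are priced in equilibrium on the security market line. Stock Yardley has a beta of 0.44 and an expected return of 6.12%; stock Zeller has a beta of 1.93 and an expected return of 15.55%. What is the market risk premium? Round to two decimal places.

Both satisfy E(R) = R_f + β·MRP, so the slope of the SML is
MRP = (15.55% − 6.12%) / (1.93 − 0.44) = 9.43% / 1.49 = 6.3289%

6.33%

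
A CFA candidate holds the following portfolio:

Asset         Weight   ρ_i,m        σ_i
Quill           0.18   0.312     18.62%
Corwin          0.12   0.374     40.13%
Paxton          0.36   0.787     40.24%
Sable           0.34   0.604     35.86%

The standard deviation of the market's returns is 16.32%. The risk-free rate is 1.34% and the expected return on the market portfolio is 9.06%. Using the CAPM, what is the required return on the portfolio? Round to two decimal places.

11.56%

β_Quill = 0.312 × 18.62% / 16.32% = 0.3560
β_Corwin = 0.374 × 40.13% / 16.32% = 0.9196
β_Paxton = 0.787 × 40.24% / 16.32% = 1.9405
β_Sable = 0.604 × 35.86% / 16.32% = 1.3272
β_P = Σ w_i β_i = 0.18×0.3560 + 0.12×0.9196 + 0.36×1.9405 + 0.34×1.3272 = 1.3243
MRP = 9.06% − 1.34% = 7.72%
E(R_P) = R_f + β_P × MRP = 1.34% + 1.3243 × 7.72% = 11.56%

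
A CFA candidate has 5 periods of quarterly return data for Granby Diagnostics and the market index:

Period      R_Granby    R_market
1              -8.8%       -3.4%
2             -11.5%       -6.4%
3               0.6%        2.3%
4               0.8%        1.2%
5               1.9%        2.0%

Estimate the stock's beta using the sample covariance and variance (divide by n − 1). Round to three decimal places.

1.596

Mean R_i = (-8.8 − 11.5 + 0.6 + 0.8 + 1.9) / 5 = -3.4000%
Mean R_m = (-3.4 − 6.4 + 2.3 + 1.2 + 2.0) / 5 = -0.8600%
Σ(R_i − R̄_i)(R_m − R̄_m) = 95.0400  ⇒  Cov = 95.0400 / 4 = 23.7600
Σ(R_m − R̄_m)² = 59.5520  ⇒  Var(R_m) = 59.5520 / 4 = 14.8880
β = Cov / Var(R_m) = 23.7600 / 14.8880 = 1.5959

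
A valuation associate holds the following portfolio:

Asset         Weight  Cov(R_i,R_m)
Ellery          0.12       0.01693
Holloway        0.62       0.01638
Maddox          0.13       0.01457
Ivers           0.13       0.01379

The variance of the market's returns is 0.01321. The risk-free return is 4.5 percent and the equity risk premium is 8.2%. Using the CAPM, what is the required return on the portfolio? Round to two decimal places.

14.35%

β_Ellery = 0.01693 / 0.01321 = 1.2816
β_Holloway = 0.01638 / 0.01321 = 1.2400
β_Maddox = 0.01457 / 0.01321 = 1.1030
β_Ivers = 0.01379 / 0.01321 = 1.0439
β_P = Σ w_i β_i = 0.12×1.2816 + 0.62×1.2400 + 0.13×1.1030 + 0.13×1.0439 = 1.2017
E(R_P) = R_f + β_P × MRP = 4.5% + 1.2017 × 8.2% = 14.35%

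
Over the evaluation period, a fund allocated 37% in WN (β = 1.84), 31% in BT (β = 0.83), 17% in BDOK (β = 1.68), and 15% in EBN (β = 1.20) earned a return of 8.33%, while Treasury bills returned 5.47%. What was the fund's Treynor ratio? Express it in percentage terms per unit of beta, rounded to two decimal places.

β_P = 0.37×1.84 + 0.31×0.83 + 0.17×1.68 + 0.15×1.20 = 1.4037
Treynor = (R_P − R_f) / β_P = (8.33% − 5.47%) / 1.4037 = 2.86% / 1.4037 = 2.04%

2.04%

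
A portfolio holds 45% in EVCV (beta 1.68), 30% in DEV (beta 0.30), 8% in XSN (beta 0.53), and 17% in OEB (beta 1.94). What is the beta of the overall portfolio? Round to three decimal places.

1.218

β_P = Σ w_i β_i = 0.45×1.68 + 0.30×0.30 + 0.08×0.53 + 0.17×1.94 = 1.2182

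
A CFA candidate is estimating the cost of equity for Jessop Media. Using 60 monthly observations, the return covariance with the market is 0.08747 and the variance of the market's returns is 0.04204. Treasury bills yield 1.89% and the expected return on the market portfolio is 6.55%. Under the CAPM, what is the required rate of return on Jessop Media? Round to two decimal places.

11.59%

β = Cov(R_i, R_m) / Var(R_m) = 0.08747 / 0.04204 = 2.0806
MRP = 6.55% − 1.89% = 4.66%
E(R) = R_f + β × MRP = 1.89% + 2.0806 × 4.66% = 11.59%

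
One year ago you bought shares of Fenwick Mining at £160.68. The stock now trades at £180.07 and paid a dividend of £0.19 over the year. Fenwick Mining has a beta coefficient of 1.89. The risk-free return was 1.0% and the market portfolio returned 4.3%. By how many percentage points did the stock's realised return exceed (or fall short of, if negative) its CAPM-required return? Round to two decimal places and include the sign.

+4.95%

Realised HPR = (P1 + D1 − P0) / P0 = (180.07 + 0.19 − 160.68) / 160.68 = 19.58 / 160.68 = 12.1857%
MRP = 4.3% − 1.0% = 3.30%
CAPM required = R_f + β·MRP = 1.0% + 1.89 × 3.3% = 7.2370%
α = realised − required = 12.1857% − 7.2370% = +4.95%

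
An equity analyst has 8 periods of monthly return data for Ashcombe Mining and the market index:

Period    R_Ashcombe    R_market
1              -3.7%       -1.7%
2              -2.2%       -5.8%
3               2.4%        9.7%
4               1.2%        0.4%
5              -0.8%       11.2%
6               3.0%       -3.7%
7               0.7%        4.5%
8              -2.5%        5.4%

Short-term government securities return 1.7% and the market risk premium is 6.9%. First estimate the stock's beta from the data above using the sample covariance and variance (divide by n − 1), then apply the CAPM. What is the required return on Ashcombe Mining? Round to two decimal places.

Mean R_i = (-3.7 − 2.2 + 2.4 + 1.2 − 0.8 + 3.0 + 0.7 − 2.5) / 8 = -0.2375%
Mean R_m = (-1.7 − 5.8 + 9.7 + 0.4 + 11.2 − 3.7 + 4.5 + 5.4) / 8 = 2.5000%
Σ(R_i − R̄_i)(R_m − R̄_m) = 17.1500  ⇒  Cov = 17.1500 / 7 = 2.4500
Σ(R_m − R̄_m)² = 269.3200  ⇒  Var(R_m) = 269.3200 / 7 = 38.4743
β = Cov / Var(R_m) = 2.4500 / 38.4743 = 0.0637
E(R) = R_f + β × MRP = 1.7% + 0.0637 × 6.9% = 2.14%

2.14%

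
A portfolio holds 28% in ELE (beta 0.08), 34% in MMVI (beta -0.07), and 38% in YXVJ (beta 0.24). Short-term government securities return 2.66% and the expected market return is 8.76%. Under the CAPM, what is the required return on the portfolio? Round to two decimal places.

β_P = Σ w_i β_i = 0.28×0.08 + 0.34×-0.07 + 0.38×0.24 = 0.0898
MRP = 8.76% − 2.66% = 6.10%
E(R_P) = R_f + β_P × MRP = 2.66% + 0.0898 × 6.10% = 3.21%

3.21%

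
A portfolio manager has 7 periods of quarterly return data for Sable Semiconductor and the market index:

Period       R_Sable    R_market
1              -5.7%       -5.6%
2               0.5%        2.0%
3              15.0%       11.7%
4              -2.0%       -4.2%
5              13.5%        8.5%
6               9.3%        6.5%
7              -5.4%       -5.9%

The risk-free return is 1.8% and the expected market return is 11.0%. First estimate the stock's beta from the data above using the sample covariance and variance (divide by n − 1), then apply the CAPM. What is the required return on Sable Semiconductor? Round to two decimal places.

12.81%

Mean R_i = (-5.7 + 0.5 + 15.0 − 2.0 + 13.5 + 9.3 − 5.4) / 7 = 3.6000%
Mean R_m = (-5.6 + 2.0 + 11.7 − 4.2 + 8.5 + 6.5 − 5.9) / 7 = 1.8571%
Σ(R_i − R̄_i)(R_m − R̄_m) = 377.0800  ⇒  Cov = 377.0800 / 6 = 62.8467
Σ(R_m − R̄_m)² = 315.0571  ⇒  Var(R_m) = 315.0571 / 6 = 52.5095
β = Cov / Var(R_m) = 62.8467 / 52.5095 = 1.1969
MRP = 11.0% − 1.8% = 9.20%
E(R) = R_f + β × MRP = 1.8% + 1.1969 × 9.2% = 12.81%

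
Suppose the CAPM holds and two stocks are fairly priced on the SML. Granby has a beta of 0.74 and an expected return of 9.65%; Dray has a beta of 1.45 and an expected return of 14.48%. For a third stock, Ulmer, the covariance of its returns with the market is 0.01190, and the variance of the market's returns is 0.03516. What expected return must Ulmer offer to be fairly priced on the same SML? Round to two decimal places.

6.92%

MRP = (14.48% − 9.65%) / (1.45 − 0.74) = 6.8028%
R_f = 9.65% − 0.74 × 6.8028% = 4.6159%
β_Ulmer = Cov / Var(R_m) = 0.01190 / 0.03516 = 0.3385
E(R_Ulmer) = R_f + β × MRP = 4.6159% + 0.3385 × 6.8028% = 6.92%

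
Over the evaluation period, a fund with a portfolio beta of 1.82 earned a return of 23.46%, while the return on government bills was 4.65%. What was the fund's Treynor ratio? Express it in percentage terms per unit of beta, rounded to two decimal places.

10.34%

Treynor = (R_P − R_f) / β_P = (23.46% − 4.65%) / 1.8200 = 18.81% / 1.8200 = 10.34%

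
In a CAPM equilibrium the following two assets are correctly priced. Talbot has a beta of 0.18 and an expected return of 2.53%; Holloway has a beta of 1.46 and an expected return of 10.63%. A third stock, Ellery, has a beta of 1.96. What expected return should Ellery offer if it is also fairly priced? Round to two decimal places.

MRP (SML slope) = (10.63% − 2.53%) / (1.46 − 0.18) = 8.10% / 1.28 = 6.3281%
R_f (intercept) = 2.53% − 0.18 × 6.3281% = 1.3909%
E(R_Ellery) = R_f + β × MRP = 1.3909% + 1.96 × 6.3281% = 13.79%

13.79%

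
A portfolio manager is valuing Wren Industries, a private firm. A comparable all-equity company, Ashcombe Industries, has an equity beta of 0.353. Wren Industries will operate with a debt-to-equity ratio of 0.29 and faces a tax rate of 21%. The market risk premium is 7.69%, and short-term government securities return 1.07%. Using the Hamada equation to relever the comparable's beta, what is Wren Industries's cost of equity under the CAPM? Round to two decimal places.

4.41%

β_L = β_U × [1 + (1 − t)(D/E)] = 0.353 × [1 + (1 − 0.21) × 0.29]
    = 0.353 × [1 + 0.79 × 0.29] = 0.353 × 1.2291 = 0.4339
E(R) = R_f + β_L × MRP = 1.07% + 0.4339 × 7.69% = 4.41%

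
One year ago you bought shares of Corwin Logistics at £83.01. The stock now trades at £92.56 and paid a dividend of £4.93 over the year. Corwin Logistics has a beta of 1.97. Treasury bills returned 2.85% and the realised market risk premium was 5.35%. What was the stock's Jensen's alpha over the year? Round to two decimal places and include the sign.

Realised HPR = (P1 + D1 − P0) / P0 = (92.56 + 4.93 − 83.01) / 83.01 = 14.48 / 83.01 = 17.4437%
CAPM required = R_f + β·MRP = 2.85% + 1.97 × 5.35% = 13.3895%
α = realised − required = 17.4437% − 13.3895% = +4.05%

+4.05%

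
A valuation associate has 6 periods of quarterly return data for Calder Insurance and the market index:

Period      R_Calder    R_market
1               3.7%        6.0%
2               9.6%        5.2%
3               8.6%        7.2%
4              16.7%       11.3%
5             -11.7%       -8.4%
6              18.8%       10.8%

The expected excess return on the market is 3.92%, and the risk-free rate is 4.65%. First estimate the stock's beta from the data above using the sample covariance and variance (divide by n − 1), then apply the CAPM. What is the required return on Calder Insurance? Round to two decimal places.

Mean R_i = (3.7 + 9.6 + 8.6 + 16.7 − 11.7 + 18.8) / 6 = 7.6167%
Mean R_m = (6.0 + 5.2 + 7.2 + 11.3 − 8.4 + 10.8) / 6 = 5.3500%
Σ(R_i − R̄_i)(R_m − R̄_m) = 379.5750  ⇒  Cov = 379.5750 / 5 = 75.9150
Σ(R_m − R̄_m)² = 258.0350  ⇒  Var(R_m) = 258.0350 / 5 = 51.6070
β = Cov / Var(R_m) = 75.9150 / 51.6070 = 1.4710
E(R) = R_f + β × MRP = 4.65% + 1.4710 × 3.92% = 10.42%

10.42%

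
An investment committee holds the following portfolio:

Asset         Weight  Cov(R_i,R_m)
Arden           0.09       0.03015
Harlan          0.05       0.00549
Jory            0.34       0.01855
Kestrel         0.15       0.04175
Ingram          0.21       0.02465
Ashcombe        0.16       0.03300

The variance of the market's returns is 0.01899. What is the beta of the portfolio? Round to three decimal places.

β_Arden = 0.03015 / 0.01899 = 1.5877
β_Harlan = 0.00549 / 0.01899 = 0.2891
β_Jory = 0.01855 / 0.01899 = 0.9768
β_Kestrel = 0.04175 / 0.01899 = 2.1985
β_Ingram = 0.02465 / 0.01899 = 1.2981
β_Ashcombe = 0.03300 / 0.01899 = 1.7378
β_P = Σ w_i β_i = 0.09×1.5877 + 0.05×0.2891 + 0.34×0.9768 + 0.15×2.1985 + 0.21×1.2981 + 0.16×1.7378 = 1.3699

1.370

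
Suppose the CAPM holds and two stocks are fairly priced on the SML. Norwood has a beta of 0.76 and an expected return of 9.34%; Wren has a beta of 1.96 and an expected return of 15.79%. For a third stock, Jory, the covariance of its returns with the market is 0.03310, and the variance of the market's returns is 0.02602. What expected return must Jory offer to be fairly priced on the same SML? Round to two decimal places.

MRP = (15.79% − 9.34%) / (1.96 − 0.76) = 5.3750%
R_f = 9.34% − 0.76 × 5.3750% = 5.2550%
β_Jory = Cov / Var(R_m) = 0.03310 / 0.02602 = 1.2721
E(R_Jory) = R_f + β × MRP = 5.2550% + 1.2721 × 5.3750% = 12.09%

12.09%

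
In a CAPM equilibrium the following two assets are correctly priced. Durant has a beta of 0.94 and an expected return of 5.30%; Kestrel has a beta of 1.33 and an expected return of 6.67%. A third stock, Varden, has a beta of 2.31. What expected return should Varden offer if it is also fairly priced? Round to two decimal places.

10.11%

MRP (SML slope) = (6.67% − 5.30%) / (1.33 − 0.94) = 1.37% / 0.39 = 3.5128%
R_f (intercept) = 5.30% − 0.94 × 3.5128% = 1.9980%
E(R_Varden) = R_f + β × MRP = 1.9980% + 2.31 × 3.5128% = 10.11%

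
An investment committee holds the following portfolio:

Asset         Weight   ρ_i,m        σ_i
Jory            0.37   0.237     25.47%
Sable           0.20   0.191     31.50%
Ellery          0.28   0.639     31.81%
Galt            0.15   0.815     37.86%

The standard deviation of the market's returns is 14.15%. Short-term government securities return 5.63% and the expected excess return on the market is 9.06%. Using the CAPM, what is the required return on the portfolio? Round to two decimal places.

β_Jory = 0.237 × 25.47% / 14.15% = 0.4266
β_Sable = 0.191 × 31.50% / 14.15% = 0.4252
β_Ellery = 0.639 × 31.81% / 14.15% = 1.4365
β_Galt = 0.815 × 37.86% / 14.15% = 2.1806
β_P = Σ w_i β_i = 0.37×0.4266 + 0.20×0.4252 + 0.28×1.4365 + 0.15×2.1806 = 0.9722
E(R_P) = R_f + β_P × MRP = 5.63% + 0.9722 × 9.06% = 14.44%

14.44%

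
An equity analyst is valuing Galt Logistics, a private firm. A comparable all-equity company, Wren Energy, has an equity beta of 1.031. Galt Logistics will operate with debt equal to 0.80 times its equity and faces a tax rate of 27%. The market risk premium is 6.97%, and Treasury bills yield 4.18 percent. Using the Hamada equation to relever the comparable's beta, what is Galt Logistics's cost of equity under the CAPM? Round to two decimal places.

β_L = β_U × [1 + (1 − t)(D/E)] = 1.031 × [1 + (1 − 0.27) × 0.80]
    = 1.031 × [1 + 0.73 × 0.80] = 1.031 × 1.5840 = 1.6331
E(R) = R_f + β_L × MRP = 4.18% + 1.6331 × 6.97% = 15.56%

15.56%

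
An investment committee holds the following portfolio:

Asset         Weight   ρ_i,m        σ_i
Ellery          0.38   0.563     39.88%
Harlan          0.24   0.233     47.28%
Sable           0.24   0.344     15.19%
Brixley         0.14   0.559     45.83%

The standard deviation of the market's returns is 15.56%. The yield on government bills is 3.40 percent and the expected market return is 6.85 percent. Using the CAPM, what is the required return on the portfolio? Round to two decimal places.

β_Ellery = 0.563 × 39.88% / 15.56% = 1.4430
β_Harlan = 0.233 × 47.28% / 15.56% = 0.7080
β_Sable = 0.344 × 15.19% / 15.56% = 0.3358
β_Brixley = 0.559 × 45.83% / 15.56% = 1.6465
β_P = Σ w_i β_i = 0.38×1.4430 + 0.24×0.7080 + 0.24×0.3358 + 0.14×1.6465 = 1.0294
MRP = 6.85% − 3.40% = 3.45%
E(R_P) = R_f + β_P × MRP = 3.40% + 1.0294 × 3.45% = 6.95%

6.95%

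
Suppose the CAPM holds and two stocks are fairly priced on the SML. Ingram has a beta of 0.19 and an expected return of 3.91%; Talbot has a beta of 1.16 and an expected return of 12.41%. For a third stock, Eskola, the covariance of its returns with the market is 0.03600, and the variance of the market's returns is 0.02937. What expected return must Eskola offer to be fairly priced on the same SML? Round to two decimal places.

MRP = (12.41% − 3.91%) / (1.16 − 0.19) = 8.7629%
R_f = 3.91% − 0.19 × 8.7629% = 2.2450%
β_Eskola = Cov / Var(R_m) = 0.03600 / 0.02937 = 1.2257
E(R_Eskola) = R_f + β × MRP = 2.2450% + 1.2257 × 8.7629% = 12.99%

12.99%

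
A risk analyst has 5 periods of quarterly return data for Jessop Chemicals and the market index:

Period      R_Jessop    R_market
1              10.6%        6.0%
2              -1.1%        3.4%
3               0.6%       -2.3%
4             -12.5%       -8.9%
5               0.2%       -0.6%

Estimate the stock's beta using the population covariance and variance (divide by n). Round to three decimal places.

Mean R_i = (10.6 − 1.1 + 0.6 − 12.5 + 0.2) / 5 = -0.4400%
Mean R_m = (6.0 + 3.4 − 2.3 − 8.9 − 0.6) / 5 = -0.4800%
Σ(R_i − R̄_i)(R_m − R̄_m) = 168.5540  ⇒  Cov = 168.5540 / 5 = 33.7108
Σ(R_m − R̄_m)² = 131.2680  ⇒  Var(R_m) = 131.2680 / 5 = 26.2536
β = Cov / Var(R_m) = 33.7108 / 26.2536 = 1.2840

1.284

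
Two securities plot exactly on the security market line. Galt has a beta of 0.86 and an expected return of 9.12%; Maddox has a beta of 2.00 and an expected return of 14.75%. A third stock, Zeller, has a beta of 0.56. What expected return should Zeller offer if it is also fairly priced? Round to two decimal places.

7.64%

MRP (SML slope) = (14.75% − 9.12%) / (2.00 − 0.86) = 5.63% / 1.14 = 4.9386%
R_f (intercept) = 9.12% − 0.86 × 4.9386% = 4.8728%
E(R_Zeller) = R_f + β × MRP = 4.8728% + 0.56 × 4.9386% = 7.64%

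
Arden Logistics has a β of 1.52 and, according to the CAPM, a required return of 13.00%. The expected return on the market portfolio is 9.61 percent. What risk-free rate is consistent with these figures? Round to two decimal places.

E(R) = R_f + β(E(R_m) − R_f) = R_f(1 − β) + β·E(R_m)
13.00% = R_f × (1 − 1.52) + 1.52 × 9.61%
13.00% = R_f × -0.52 + 14.6072%
R_f = (13.00% − 14.6072%) / -0.52 = 3.09%

3.09%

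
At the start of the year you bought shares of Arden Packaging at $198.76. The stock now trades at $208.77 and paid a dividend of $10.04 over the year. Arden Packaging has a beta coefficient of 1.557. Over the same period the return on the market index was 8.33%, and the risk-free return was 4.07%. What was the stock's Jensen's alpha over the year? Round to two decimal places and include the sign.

-0.62%

Realised HPR = (P1 + D1 − P0) / P0 = (208.77 + 10.04 − 198.76) / 198.76 = 20.05 / 198.76 = 10.0875%
MRP = 8.33% − 4.07% = 4.26%
CAPM required = R_f + β·MRP = 4.07% + 1.557 × 4.26% = 10.70282%
α = realised − required = 10.0875% − 10.70282% = -0.62%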